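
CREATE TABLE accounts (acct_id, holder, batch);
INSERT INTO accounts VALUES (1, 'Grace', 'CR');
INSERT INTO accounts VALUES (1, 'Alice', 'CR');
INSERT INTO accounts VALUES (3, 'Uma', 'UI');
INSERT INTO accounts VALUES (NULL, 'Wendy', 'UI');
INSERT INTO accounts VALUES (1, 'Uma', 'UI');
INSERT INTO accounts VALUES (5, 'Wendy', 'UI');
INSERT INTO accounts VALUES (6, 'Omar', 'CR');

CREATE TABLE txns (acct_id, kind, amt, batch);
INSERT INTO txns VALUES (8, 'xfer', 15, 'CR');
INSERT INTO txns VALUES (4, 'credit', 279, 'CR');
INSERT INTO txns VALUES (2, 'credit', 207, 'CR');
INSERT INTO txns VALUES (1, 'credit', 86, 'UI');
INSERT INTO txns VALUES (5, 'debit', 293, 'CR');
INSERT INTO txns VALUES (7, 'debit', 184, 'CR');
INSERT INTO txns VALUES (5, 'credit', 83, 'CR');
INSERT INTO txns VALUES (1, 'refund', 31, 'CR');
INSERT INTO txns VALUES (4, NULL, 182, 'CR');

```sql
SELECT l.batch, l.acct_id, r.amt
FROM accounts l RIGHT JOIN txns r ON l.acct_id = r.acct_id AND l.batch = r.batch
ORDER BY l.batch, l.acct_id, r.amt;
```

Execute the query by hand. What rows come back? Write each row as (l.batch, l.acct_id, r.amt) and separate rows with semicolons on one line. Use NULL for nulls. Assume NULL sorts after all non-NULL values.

RIGHT JOIN keeps every row from `txns`; unmatched rows get NULL for `accounts`'s columns.
Matching on l.acct_id = r.acct_id AND l.batch = r.batch. A NULL in a compared column never satisfies the condition.
Matched pairs: 3; unmatched r rows kept: 7.

(CR, 1, 31); (CR, 1, 31); (UI, 1, 86); (NULL, NULL, 15); (NULL, NULL, 83); (NULL, NULL, 182); (NULL, NULL, 184); (NULL, NULL, 207); (NULL, NULL, 279); (NULL, NULL, 293)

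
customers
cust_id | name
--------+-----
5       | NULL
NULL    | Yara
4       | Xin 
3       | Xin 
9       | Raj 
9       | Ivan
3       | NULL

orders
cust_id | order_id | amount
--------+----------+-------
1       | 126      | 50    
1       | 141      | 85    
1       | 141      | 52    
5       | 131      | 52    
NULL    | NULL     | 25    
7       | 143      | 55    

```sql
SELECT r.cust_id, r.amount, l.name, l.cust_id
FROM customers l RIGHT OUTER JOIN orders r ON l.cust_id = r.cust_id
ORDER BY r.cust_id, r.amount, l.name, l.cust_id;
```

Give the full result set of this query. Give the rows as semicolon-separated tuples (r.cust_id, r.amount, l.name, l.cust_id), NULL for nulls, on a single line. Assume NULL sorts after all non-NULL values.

(1, 50, NULL, NULL); (1, 52, NULL, NULL); (1, 85, NULL, NULL); (5, 52, NULL, 5); (7, 55, NULL, NULL); (NULL, 25, NULL, NULL)

RIGHT JOIN keeps every row from `orders`; unmatched rows get NULL for `customers`'s columns.
Matching on l.cust_id = r.cust_id. A NULL in a compared column never satisfies the condition.
- l row (cust_id=5): matches 1 r row(s) → 1 output row(s).
- l row (cust_id=NULL): no match.
- l row (cust_id=4): no match.
- l row (cust_id=3): no match.
- l row (cust_id=9): no match.
- l row (cust_id=9): no match.
- l row (cust_id=3): no match.
- 5 r row(s) had no l match → kept, l columns NULL.
After projecting and ordering:
r.cust_id | r.amount | l.name | l.cust_id
1 | 50 | NULL | NULL
1 | 52 | NULL | NULL
1 | 85 | NULL | NULL
5 | 52 | NULL | 5
7 | 55 | NULL | NULL
NULL | 25 | NULL | NULL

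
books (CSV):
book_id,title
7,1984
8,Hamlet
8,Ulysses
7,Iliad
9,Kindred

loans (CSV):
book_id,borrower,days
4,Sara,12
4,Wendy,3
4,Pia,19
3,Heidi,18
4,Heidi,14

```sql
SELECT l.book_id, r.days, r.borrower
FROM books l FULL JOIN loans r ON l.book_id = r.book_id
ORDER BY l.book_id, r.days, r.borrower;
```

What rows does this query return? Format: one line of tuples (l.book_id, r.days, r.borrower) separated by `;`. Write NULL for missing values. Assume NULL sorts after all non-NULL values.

FULL OUTER JOIN keeps every row from both sides; unmatched rows get NULL for the other side's columns.
Matching on l.book_id = r.book_id.
Matched pairs: 0; unmatched l rows kept: 5; unmatched r rows kept: 5.

(7, NULL, NULL); (7, NULL, NULL); (8, NULL, NULL); (8, NULL, NULL); (9, NULL, NULL); (NULL, 3, Wendy); (NULL, 12, Sara); (NULL, 14, Heidi); (NULL, 18, Heidi); (NULL, 19, Pia)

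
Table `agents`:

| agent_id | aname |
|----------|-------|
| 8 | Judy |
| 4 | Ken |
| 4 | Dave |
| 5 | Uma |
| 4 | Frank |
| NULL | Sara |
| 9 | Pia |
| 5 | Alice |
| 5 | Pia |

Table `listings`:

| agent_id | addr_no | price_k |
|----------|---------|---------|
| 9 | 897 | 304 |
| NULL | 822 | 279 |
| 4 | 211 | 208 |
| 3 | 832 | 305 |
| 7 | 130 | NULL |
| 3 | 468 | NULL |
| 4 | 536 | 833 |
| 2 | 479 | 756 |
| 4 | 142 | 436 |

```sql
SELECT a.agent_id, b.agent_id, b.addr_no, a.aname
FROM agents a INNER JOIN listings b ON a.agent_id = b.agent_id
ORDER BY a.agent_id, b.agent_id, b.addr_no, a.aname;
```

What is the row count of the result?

10

INNER JOIN keeps only pairs where the ON condition holds.
Matching on a.agent_id = b.agent_id. A NULL in a compared column never satisfies the condition.
- a row (agent_id=8): no match → dropped.
- a row (agent_id=4): matches 3 b row(s) → 3 output row(s).
- a row (agent_id=4): matches 3 b row(s) → 3 output row(s).
- a row (agent_id=5): no match → dropped.
- a row (agent_id=4): matches 3 b row(s) → 3 output row(s).
- a row (agent_id=NULL): no match → dropped.
- a row (agent_id=9): matches 1 b row(s) → 1 output row(s).
- a row (agent_id=5): no match → dropped.
- a row (agent_id=5): no match → dropped.
Total: 10 rows.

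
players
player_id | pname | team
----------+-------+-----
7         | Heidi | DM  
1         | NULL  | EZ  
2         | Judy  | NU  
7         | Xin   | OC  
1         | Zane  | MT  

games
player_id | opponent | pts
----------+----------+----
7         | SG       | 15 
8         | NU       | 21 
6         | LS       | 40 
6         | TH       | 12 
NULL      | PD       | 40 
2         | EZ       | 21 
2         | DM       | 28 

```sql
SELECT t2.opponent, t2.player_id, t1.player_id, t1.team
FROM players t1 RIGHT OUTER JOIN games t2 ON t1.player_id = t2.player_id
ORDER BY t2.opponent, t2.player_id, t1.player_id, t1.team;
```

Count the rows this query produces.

RIGHT JOIN keeps every row from `games`; unmatched rows get NULL for `players`'s columns.
Matching on t1.player_id = t2.player_id. A NULL in a compared column never satisfies the condition.
Matched pairs: 4; unmatched t2 rows kept: 4.
Total: 4 matched + 4 padded = 8 rows.

8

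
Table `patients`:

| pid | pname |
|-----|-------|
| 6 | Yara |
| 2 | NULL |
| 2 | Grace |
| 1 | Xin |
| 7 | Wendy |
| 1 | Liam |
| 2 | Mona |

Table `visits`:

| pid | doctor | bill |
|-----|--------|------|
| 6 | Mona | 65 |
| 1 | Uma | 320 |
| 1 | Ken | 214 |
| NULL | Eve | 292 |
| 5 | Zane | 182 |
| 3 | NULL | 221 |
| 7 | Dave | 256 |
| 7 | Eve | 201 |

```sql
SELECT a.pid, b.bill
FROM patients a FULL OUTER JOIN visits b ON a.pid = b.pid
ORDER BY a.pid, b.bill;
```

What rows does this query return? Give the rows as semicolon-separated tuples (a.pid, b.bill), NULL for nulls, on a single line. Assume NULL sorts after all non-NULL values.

(1, 214); (1, 214); (1, 320); (1, 320); (2, NULL); (2, NULL); (2, NULL); (6, 65); (7, 201); (7, 256); (NULL, 182); (NULL, 221); (NULL, 292)

FULL OUTER JOIN keeps every row from both sides; unmatched rows get NULL for the other side's columns.
Matching on a.pid = b.pid. A NULL in a compared column never satisfies the condition.
- a[0] pid=6 → 1 match(es) in b → 1 row(s).
- a[1] pid=2 → no match; kept with NULLs on the b side.
- a[2] pid=2 → no match; kept with NULLs on the b side.
- a[3] pid=1 → 2 match(es) in b → 2 row(s).
- a[4] pid=7 → 2 match(es) in b → 2 row(s).
- a[5] pid=1 → 2 match(es) in b → 2 row(s).
- a[6] pid=2 → no match; kept with NULLs on the b side.
- 3 b row(s) had no a match → kept, a columns NULL.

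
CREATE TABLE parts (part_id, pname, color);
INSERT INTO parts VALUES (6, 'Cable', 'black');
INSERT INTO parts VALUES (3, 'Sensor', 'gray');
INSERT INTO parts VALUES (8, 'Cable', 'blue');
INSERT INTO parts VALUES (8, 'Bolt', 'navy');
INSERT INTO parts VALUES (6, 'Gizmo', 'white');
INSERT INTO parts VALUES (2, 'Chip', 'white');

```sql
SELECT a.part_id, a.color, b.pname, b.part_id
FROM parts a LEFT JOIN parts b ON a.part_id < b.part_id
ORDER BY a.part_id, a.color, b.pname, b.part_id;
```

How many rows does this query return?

15

LEFT JOIN keeps every row from `parts a`; unmatched rows get NULL for `parts b`'s columns.
Matching on a.part_id < b.part_id.
- part_id=6: 2 matching b row(s), so 2 row(s) emitted.
- part_id=3: 4 matching b row(s), so 4 row(s) emitted.
- part_id=8: no b row matches, row kept with b columns NULL.
- part_id=8: no b row matches, row kept with b columns NULL.
- part_id=6: 2 matching b row(s), so 2 row(s) emitted.
- part_id=2: 5 matching b row(s), so 5 row(s) emitted.
Total: 13 matched + 2 padded = 15 rows.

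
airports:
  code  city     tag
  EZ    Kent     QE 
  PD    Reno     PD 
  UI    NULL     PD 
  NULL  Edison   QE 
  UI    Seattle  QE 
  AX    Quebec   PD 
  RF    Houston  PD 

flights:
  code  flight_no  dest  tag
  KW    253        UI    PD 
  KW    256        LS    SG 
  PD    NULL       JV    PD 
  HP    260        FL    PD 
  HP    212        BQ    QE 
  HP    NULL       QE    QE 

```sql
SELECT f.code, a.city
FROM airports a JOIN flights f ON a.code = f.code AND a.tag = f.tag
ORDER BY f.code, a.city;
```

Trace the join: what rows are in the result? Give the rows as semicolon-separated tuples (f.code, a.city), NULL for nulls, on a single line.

INNER JOIN keeps only pairs where the ON condition holds.
Matching on a.code = f.code AND a.tag = f.tag. A NULL in a compared column never satisfies the condition.
- a row (code=EZ, tag=QE): no match → dropped.
- a row (code=PD, tag=PD): matches 1 f row(s) → 1 output row(s).
- a row (code=UI, tag=PD): no match → dropped.
- a row (code=NULL, tag=QE): no match → dropped.
- a row (code=UI, tag=QE): no match → dropped.
- a row (code=AX, tag=PD): no match → dropped.
- a row (code=RF, tag=PD): no match → dropped.
After projecting and ordering:
f.code | a.city
PD | Reno

(PD, Reno)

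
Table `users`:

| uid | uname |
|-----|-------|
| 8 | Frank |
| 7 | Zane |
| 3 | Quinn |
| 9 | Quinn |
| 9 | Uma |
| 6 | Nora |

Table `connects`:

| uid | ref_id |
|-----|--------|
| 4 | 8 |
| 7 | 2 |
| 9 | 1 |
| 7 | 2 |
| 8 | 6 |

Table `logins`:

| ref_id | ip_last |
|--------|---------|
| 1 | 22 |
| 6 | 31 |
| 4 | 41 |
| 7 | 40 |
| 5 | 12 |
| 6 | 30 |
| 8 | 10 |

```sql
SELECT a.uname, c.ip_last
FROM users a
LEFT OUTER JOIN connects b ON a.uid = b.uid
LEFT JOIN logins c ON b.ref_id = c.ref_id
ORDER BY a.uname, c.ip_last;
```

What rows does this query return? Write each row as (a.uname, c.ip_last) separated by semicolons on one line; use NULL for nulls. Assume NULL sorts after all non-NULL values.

(Frank, 30); (Frank, 31); (Nora, NULL); (Quinn, 22); (Quinn, NULL); (Uma, 22); (Zane, NULL); (Zane, NULL)

Step 1 — a LEFT JOIN b on uid → 7 row(s).
Then LEFT JOIN `logins c` on ref_id: each of those 7 rows is kept; rows whose b.ref_id has no match in c get NULL for c's columns.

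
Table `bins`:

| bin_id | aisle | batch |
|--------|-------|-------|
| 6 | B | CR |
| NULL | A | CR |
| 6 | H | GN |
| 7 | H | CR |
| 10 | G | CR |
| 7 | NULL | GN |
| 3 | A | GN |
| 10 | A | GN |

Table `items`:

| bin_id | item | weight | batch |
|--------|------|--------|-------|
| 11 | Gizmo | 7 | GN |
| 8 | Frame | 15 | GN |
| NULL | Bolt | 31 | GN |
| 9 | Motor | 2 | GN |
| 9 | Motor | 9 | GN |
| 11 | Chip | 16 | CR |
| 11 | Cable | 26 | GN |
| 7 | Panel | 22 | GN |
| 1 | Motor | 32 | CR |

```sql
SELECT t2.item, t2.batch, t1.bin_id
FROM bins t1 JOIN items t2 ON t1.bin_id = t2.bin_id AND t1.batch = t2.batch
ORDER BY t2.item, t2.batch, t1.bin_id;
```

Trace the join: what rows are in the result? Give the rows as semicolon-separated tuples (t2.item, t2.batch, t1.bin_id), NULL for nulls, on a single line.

(Panel, GN, 7)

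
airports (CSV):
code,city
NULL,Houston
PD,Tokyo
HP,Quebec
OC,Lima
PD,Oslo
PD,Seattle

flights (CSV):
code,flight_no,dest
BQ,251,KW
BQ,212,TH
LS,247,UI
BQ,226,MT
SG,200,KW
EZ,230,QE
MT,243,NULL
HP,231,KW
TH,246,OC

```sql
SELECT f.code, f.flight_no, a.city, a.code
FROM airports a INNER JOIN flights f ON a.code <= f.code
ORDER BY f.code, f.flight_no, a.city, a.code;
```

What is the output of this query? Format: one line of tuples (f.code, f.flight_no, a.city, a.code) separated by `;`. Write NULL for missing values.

(HP, 231, Quebec, HP); (LS, 247, Quebec, HP); (MT, 243, Quebec, HP); (SG, 200, Lima, OC); (SG, 200, Oslo, PD); (SG, 200, Quebec, HP); (SG, 200, Seattle, PD); (SG, 200, Tokyo, PD); (TH, 246, Lima, OC); (TH, 246, Oslo, PD); (TH, 246, Quebec, HP); (TH, 246, Seattle, PD); (TH, 246, Tokyo, PD)

INNER JOIN keeps only pairs where the ON condition holds.
Matching on a.code <= f.code. A NULL in a compared column never satisfies the condition.
- code=NULL: no matching f row, dropped.
- code=PD: 2 matching f row(s), so 2 row(s) emitted.
- code=HP: 5 matching f row(s), so 5 row(s) emitted.
- code=OC: 2 matching f row(s), so 2 row(s) emitted.
- code=PD: 2 matching f row(s), so 2 row(s) emitted.
- code=PD: 2 matching f row(s), so 2 row(s) emitted.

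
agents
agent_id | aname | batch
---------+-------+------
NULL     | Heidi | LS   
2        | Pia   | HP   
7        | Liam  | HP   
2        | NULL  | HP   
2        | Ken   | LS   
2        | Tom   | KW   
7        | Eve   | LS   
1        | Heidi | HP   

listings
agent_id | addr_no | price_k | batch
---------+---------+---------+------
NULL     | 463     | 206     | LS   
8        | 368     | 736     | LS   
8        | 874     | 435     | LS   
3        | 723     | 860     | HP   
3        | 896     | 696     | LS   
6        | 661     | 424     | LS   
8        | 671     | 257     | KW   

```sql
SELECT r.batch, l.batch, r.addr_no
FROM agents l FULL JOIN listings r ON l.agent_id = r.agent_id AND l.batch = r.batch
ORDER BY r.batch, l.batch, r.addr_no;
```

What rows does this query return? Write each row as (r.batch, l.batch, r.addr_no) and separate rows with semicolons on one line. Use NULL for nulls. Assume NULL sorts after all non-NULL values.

FULL OUTER JOIN keeps every row from both sides; unmatched rows get NULL for the other side's columns.
Matching on l.agent_id = r.agent_id AND l.batch = r.batch. A NULL in a compared column never satisfies the condition.
Matched pairs: 0; unmatched l rows kept: 8; unmatched r rows kept: 7.

(HP, NULL, 723); (KW, NULL, 671); (LS, NULL, 368); (LS, NULL, 463); (LS, NULL, 661); (LS, NULL, 874); (LS, NULL, 896); (NULL, HP, NULL); (NULL, HP, NULL); (NULL, HP, NULL); (NULL, HP, NULL); (NULL, KW, NULL); (NULL, LS, NULL); (NULL, LS, NULL); (NULL, LS, NULL)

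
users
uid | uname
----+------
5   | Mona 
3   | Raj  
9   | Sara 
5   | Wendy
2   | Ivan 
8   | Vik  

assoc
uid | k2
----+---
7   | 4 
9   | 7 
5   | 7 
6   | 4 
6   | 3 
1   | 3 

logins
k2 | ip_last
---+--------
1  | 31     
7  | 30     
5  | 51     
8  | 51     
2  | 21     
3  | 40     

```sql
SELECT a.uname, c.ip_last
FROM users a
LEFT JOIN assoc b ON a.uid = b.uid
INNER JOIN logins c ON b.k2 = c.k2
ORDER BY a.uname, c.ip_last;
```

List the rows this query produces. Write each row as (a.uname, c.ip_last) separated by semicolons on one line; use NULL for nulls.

Evaluate left to right. First `users a LEFT JOIN assoc b` on uid: 6 row(s).
Then INNER JOIN `logins c` on k2: keep only rows whose b.k2 appears in c.

(Mona, 30); (Sara, 30); (Wendy, 30)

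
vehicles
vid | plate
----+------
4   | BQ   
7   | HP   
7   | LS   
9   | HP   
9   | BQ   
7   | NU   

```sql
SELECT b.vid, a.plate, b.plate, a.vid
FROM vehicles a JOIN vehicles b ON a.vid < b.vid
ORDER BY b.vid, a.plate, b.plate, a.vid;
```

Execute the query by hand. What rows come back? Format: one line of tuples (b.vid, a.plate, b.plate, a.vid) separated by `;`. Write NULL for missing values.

INNER JOIN keeps only pairs where the ON condition holds.
Matching on a.vid < b.vid.
- vid=4: 5 matching b row(s), so 5 row(s) emitted.
- vid=7: 2 matching b row(s), so 2 row(s) emitted.
- vid=7: 2 matching b row(s), so 2 row(s) emitted.
- vid=9: no matching b row, dropped.
- vid=9: no matching b row, dropped.
- vid=7: 2 matching b row(s), so 2 row(s) emitted.

(7, BQ, HP, 4); (7, BQ, LS, 4); (7, BQ, NU, 4); (9, BQ, BQ, 4); (9, BQ, HP, 4); (9, HP, BQ, 7); (9, HP, HP, 7); (9, LS, BQ, 7); (9, LS, HP, 7); (9, NU, BQ, 7); (9, NU, HP, 7)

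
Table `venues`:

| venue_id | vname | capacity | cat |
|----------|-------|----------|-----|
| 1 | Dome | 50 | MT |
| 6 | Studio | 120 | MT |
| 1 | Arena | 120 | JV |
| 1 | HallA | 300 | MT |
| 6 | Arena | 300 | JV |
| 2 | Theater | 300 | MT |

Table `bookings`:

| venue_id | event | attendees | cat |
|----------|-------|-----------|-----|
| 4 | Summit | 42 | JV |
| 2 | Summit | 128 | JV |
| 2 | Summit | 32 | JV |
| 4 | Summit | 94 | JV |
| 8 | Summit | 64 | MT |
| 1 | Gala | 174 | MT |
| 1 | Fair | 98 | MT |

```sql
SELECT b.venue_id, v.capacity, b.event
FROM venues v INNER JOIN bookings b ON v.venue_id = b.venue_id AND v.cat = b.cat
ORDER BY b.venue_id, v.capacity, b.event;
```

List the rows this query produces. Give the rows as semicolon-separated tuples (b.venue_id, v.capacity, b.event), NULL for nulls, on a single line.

INNER JOIN keeps only pairs where the ON condition holds.
Matching on v.venue_id = b.venue_id AND v.cat = b.cat.
- v (venue_id=1, cat=MT) pairs with 2 row(s) of b.
- v (venue_id=6, cat=MT) has no partner → excluded.
- v (venue_id=1, cat=JV) has no partner → excluded.
- v (venue_id=1, cat=MT) pairs with 2 row(s) of b.
- v (venue_id=6, cat=JV) has no partner → excluded.
- v (venue_id=2, cat=MT) has no partner → excluded.
After projecting and ordering:
b.venue_id | v.capacity | b.event
1 | 50 | Fair
1 | 50 | Gala
1 | 300 | Fair
1 | 300 | Gala

(1, 50, Fair); (1, 50, Gala); (1, 300, Fair); (1, 300, Gala)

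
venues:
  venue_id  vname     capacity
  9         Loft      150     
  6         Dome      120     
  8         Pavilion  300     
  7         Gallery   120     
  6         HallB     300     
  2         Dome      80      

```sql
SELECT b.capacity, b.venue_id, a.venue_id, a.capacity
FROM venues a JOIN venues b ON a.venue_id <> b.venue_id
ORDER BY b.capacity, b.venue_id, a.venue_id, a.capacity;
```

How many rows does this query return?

INNER JOIN keeps only pairs where the ON condition holds.
Matching on a.venue_id <> b.venue_id.
- a row (venue_id=9): matches 5 b row(s) → 5 output row(s).
- a row (venue_id=6): matches 4 b row(s) → 4 output row(s).
- a row (venue_id=8): matches 5 b row(s) → 5 output row(s).
- a row (venue_id=7): matches 5 b row(s) → 5 output row(s).
- a row (venue_id=6): matches 4 b row(s) → 4 output row(s).
- a row (venue_id=2): matches 5 b row(s) → 5 output row(s).
Total: 28 rows.

28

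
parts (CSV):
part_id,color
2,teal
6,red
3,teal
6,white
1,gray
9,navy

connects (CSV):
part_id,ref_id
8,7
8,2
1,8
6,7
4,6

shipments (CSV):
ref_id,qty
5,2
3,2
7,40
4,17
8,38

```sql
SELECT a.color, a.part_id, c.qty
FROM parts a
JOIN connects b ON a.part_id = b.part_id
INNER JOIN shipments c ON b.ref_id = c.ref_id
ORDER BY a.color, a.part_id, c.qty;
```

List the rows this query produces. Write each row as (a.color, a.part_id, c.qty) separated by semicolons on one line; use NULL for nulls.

Joins associate left-to-right: parts INNER JOIN connects on part_id gives 3 intermediate row(s).
Then INNER JOIN `shipments c` on ref_id: keep only rows whose b.ref_id appears in c.

(gray, 1, 38); (red, 6, 40); (white, 6, 40)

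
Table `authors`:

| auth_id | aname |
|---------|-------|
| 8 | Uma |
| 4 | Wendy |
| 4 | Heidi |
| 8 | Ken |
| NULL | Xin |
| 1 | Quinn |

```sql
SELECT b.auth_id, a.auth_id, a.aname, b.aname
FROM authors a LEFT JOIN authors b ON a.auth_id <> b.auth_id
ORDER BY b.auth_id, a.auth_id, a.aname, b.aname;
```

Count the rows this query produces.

LEFT JOIN keeps every row from `authors a`; unmatched rows get NULL for `authors b`'s columns.
Matching on a.auth_id <> b.auth_id. A NULL in a compared column never satisfies the condition.
Matched pairs: 16; unmatched a rows kept: 1.
Total: 16 matched + 1 padded = 17 rows.

17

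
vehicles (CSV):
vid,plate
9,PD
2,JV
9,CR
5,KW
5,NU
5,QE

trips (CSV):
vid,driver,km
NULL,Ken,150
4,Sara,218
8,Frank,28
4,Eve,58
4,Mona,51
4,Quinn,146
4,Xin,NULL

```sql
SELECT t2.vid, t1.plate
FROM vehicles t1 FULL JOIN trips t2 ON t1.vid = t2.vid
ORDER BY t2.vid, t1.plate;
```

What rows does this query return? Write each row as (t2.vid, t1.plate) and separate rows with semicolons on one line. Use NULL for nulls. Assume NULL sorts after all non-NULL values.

(4, NULL); (4, NULL); (4, NULL); (4, NULL); (4, NULL); (8, NULL); (NULL, CR); (NULL, JV); (NULL, KW); (NULL, NU); (NULL, PD); (NULL, QE); (NULL, NULL)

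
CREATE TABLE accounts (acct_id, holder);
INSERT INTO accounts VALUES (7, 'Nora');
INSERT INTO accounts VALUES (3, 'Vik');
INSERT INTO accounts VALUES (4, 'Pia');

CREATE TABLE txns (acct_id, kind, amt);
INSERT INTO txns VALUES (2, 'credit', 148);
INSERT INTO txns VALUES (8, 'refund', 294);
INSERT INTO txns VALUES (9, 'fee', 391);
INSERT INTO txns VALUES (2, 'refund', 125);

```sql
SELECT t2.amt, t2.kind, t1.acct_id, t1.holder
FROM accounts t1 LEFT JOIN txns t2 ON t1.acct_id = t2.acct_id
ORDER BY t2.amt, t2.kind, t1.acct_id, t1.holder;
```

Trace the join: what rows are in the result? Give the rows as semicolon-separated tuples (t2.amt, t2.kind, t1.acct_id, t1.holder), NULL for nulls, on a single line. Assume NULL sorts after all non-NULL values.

LEFT JOIN keeps every row from `accounts`; unmatched rows get NULL for `txns`'s columns.
Matching on t1.acct_id = t2.acct_id.
Matched pairs: 0; unmatched t1 rows kept: 3.

(NULL, NULL, 3, Vik); (NULL, NULL, 4, Pia); (NULL, NULL, 7, Nora)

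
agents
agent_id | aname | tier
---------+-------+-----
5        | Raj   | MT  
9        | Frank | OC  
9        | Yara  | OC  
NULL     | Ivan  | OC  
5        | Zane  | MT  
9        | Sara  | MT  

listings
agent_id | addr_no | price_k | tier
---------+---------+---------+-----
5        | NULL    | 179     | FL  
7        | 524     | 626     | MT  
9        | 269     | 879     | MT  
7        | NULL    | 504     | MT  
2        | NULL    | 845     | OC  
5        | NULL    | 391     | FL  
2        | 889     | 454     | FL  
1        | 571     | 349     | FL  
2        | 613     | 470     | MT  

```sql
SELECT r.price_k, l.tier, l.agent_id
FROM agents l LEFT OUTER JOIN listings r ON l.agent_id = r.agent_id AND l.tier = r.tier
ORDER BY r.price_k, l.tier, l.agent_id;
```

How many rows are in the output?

6

LEFT JOIN keeps every row from `agents`; unmatched rows get NULL for `listings`'s columns.
Matching on l.agent_id = r.agent_id AND l.tier = r.tier. A NULL in a compared column never satisfies the condition.
- agent_id=5, tier=MT: no r row matches, row kept with r columns NULL.
- agent_id=9, tier=OC: no r row matches, row kept with r columns NULL.
- agent_id=9, tier=OC: no r row matches, row kept with r columns NULL.
- agent_id=NULL, tier=OC: no r row matches, row kept with r columns NULL.
- agent_id=5, tier=MT: no r row matches, row kept with r columns NULL.
- agent_id=9, tier=MT: 1 matching r row(s), so 1 row(s) emitted.
Total: 1 matched + 5 padded = 6 rows.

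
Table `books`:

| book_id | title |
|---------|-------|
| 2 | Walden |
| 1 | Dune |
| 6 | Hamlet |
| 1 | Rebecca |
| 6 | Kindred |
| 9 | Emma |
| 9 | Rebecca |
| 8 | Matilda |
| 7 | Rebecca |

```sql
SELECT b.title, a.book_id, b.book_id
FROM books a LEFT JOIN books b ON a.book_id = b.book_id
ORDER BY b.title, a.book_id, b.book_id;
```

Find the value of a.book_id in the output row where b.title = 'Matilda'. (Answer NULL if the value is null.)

8

LEFT JOIN keeps every row from `books a`; unmatched rows get NULL for `books b`'s columns.
Matching on a.book_id = b.book_id.
Matched pairs: 15; unmatched a rows kept: 0.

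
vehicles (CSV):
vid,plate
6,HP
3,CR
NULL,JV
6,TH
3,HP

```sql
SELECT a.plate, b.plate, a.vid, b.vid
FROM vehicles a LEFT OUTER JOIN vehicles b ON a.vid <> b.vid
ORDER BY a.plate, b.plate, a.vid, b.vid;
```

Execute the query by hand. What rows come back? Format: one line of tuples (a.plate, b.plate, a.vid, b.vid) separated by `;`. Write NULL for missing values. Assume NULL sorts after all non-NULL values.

(CR, HP, 3, 6); (CR, TH, 3, 6); (HP, CR, 6, 3); (HP, HP, 3, 6); (HP, HP, 6, 3); (HP, TH, 3, 6); (JV, NULL, NULL, NULL); (TH, CR, 6, 3); (TH, HP, 6, 3)

LEFT JOIN keeps every row from `vehicles a`; unmatched rows get NULL for `vehicles b`'s columns.
Matching on a.vid <> b.vid. A NULL in a compared column never satisfies the condition.
Matched pairs: 8; unmatched a rows kept: 1.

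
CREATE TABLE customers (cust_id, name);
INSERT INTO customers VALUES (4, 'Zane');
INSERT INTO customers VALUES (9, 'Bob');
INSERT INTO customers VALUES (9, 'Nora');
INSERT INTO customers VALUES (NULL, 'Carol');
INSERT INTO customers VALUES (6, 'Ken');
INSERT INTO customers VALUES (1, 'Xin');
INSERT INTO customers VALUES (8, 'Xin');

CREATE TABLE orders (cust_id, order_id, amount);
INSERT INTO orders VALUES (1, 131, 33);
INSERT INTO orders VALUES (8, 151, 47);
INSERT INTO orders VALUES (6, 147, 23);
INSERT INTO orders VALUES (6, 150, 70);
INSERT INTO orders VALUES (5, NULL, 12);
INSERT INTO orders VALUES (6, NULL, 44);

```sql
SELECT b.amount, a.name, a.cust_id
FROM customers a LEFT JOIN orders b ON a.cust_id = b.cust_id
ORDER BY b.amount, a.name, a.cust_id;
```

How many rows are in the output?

LEFT JOIN keeps every row from `customers`; unmatched rows get NULL for `orders`'s columns.
Matching on a.cust_id = b.cust_id. A NULL in a compared column never satisfies the condition.
Matched pairs: 5; unmatched a rows kept: 4.
Total: 5 matched + 4 padded = 9 rows.

9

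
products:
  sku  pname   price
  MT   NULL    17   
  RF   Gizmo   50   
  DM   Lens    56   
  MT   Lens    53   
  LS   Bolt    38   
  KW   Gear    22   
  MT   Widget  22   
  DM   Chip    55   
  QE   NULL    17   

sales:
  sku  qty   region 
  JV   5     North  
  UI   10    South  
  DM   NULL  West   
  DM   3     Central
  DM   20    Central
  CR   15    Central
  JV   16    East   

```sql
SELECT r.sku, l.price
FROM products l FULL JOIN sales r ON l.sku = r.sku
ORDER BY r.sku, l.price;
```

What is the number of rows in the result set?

FULL OUTER JOIN keeps every row from both sides; unmatched rows get NULL for the other side's columns.
Matching on l.sku = r.sku.
- l[0] sku=MT → no match; kept with NULLs on the r side.
- l[1] sku=RF → no match; kept with NULLs on the r side.
- l[2] sku=DM → 3 match(es) in r → 3 row(s).
- l[3] sku=MT → no match; kept with NULLs on the r side.
- l[4] sku=LS → no match; kept with NULLs on the r side.
- l[5] sku=KW → no match; kept with NULLs on the r side.
- l[6] sku=MT → no match; kept with NULLs on the r side.
- l[7] sku=DM → 3 match(es) in r → 3 row(s).
- l[8] sku=QE → no match; kept with NULLs on the r side.
- 4 row(s) from r found no l partner → padded with NULL.
Total: 6 matched + 11 padded = 17 rows.

17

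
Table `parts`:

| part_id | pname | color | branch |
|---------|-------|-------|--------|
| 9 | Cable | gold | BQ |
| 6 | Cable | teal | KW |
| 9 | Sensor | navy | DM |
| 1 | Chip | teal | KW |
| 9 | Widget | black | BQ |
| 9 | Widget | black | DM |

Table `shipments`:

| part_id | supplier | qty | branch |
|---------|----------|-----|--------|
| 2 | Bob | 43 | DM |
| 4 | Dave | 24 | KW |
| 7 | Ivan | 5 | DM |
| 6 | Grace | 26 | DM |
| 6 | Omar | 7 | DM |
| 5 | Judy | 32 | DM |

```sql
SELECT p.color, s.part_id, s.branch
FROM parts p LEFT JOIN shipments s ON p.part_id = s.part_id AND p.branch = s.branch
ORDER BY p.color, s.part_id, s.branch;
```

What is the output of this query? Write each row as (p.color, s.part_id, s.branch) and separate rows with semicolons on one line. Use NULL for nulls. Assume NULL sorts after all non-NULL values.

(black, NULL, NULL); (black, NULL, NULL); (gold, NULL, NULL); (navy, NULL, NULL); (teal, NULL, NULL); (teal, NULL, NULL)

LEFT JOIN keeps every row from `parts`; unmatched rows get NULL for `shipments`'s columns.
Matching on p.part_id = s.part_id AND p.branch = s.branch.
- p row (part_id=9, branch=BQ): no match → kept, s columns NULL.
- p row (part_id=6, branch=KW): no match → kept, s columns NULL.
- p row (part_id=9, branch=DM): no match → kept, s columns NULL.
- p row (part_id=1, branch=KW): no match → kept, s columns NULL.
- p row (part_id=9, branch=BQ): no match → kept, s columns NULL.
- p row (part_id=9, branch=DM): no match → kept, s columns NULL.
After projecting and ordering:
p.color | s.part_id | s.branch
black | NULL | NULL
black | NULL | NULL
gold | NULL | NULL
navy | NULL | NULL
teal | NULL | NULL
teal | NULL | NULL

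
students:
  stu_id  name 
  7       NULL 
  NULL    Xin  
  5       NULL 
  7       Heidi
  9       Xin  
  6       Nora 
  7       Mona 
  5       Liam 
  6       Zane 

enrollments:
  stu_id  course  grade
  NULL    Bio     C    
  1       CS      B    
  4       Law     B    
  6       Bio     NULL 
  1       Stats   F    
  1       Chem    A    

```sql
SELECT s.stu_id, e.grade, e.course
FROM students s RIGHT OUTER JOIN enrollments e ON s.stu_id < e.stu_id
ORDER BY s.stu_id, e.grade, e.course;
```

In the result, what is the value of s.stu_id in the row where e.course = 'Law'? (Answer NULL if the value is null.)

NULL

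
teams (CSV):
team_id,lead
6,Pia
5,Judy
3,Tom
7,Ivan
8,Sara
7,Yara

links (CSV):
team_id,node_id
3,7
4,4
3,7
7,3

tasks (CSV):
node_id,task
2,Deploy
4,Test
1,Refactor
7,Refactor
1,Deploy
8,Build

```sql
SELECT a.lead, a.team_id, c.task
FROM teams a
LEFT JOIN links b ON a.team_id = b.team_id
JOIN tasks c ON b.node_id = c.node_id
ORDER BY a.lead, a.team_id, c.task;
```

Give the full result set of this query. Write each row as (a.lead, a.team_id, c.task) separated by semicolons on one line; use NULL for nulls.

(Tom, 3, Refactor); (Tom, 3, Refactor)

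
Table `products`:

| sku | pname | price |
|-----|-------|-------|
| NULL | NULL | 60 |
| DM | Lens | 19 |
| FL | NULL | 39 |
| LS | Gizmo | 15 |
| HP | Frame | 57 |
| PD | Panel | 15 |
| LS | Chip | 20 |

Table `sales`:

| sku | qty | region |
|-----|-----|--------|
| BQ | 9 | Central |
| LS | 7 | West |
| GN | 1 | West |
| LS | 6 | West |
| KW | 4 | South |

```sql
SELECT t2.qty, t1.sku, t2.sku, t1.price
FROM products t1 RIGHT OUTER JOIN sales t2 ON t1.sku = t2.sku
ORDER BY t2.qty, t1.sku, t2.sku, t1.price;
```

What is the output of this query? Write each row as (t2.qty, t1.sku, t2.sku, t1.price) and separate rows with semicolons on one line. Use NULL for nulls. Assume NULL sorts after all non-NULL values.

(1, NULL, GN, NULL); (4, NULL, KW, NULL); (6, LS, LS, 15); (6, LS, LS, 20); (7, LS, LS, 15); (7, LS, LS, 20); (9, NULL, BQ, NULL)

RIGHT JOIN keeps every row from `sales`; unmatched rows get NULL for `products`'s columns.
Matching on t1.sku = t2.sku. A NULL in a compared column never satisfies the condition.
- t1 row (sku=NULL): no match.
- t1 row (sku=DM): no match.
- t1 row (sku=FL): no match.
- t1 row (sku=LS): matches 2 t2 row(s) → 2 output row(s).
- t1 row (sku=HP): no match.
- t1 row (sku=PD): no match.
- t1 row (sku=LS): matches 2 t2 row(s) → 2 output row(s).
- 3 row(s) from t2 found no t1 partner → padded with NULL.
After projecting and ordering:
t2.qty | t1.sku | t2.sku | t1.price
1 | NULL | GN | NULL
4 | NULL | KW | NULL
6 | LS | LS | 15
6 | LS | LS | 20
7 | LS | LS | 15
7 | LS | LS | 20
9 | NULL | BQ | NULL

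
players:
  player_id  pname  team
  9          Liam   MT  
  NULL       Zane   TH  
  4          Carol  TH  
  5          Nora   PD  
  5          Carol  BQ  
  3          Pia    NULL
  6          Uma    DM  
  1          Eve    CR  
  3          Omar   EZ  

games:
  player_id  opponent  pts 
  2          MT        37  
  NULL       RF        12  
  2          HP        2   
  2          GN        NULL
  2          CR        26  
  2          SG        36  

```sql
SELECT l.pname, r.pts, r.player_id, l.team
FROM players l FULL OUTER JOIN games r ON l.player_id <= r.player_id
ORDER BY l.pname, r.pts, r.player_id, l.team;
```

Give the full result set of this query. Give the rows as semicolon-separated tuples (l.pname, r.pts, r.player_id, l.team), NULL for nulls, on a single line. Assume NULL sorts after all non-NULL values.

(Carol, NULL, NULL, BQ); (Carol, NULL, NULL, TH); (Eve, 2, 2, CR); (Eve, 26, 2, CR); (Eve, 36, 2, CR); (Eve, 37, 2, CR); (Eve, NULL, 2, CR); (Liam, NULL, NULL, MT); (Nora, NULL, NULL, PD); (Omar, NULL, NULL, EZ); (Pia, NULL, NULL, NULL); (Uma, NULL, NULL, DM); (Zane, NULL, NULL, TH); (NULL, 12, NULL, NULL)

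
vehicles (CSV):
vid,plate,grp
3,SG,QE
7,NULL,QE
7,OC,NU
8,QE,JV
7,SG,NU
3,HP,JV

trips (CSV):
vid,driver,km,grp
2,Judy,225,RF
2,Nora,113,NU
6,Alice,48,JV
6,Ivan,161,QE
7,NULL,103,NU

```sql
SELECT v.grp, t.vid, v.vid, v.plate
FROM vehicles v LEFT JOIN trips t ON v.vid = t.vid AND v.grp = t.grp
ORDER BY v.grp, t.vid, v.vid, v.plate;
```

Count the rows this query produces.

LEFT JOIN keeps every row from `vehicles`; unmatched rows get NULL for `trips`'s columns.
Matching on v.vid = t.vid AND v.grp = t.grp.
Matched pairs: 2; unmatched v rows kept: 4.
Total: 2 matched + 4 padded = 6 rows.

6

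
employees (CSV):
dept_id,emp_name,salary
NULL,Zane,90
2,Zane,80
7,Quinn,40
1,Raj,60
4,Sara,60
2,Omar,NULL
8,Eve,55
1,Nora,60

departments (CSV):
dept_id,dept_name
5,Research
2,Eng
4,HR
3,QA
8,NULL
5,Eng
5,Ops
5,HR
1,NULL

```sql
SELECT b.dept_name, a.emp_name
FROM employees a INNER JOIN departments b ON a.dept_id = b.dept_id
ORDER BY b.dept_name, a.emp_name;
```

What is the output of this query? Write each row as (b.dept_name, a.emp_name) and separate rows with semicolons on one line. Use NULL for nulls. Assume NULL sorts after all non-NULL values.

INNER JOIN keeps only pairs where the ON condition holds.
Matching on a.dept_id = b.dept_id. A NULL in a compared column never satisfies the condition.
Matched pairs: 6.

(Eng, Omar); (Eng, Zane); (HR, Sara); (NULL, Eve); (NULL, Nora); (NULL, Raj)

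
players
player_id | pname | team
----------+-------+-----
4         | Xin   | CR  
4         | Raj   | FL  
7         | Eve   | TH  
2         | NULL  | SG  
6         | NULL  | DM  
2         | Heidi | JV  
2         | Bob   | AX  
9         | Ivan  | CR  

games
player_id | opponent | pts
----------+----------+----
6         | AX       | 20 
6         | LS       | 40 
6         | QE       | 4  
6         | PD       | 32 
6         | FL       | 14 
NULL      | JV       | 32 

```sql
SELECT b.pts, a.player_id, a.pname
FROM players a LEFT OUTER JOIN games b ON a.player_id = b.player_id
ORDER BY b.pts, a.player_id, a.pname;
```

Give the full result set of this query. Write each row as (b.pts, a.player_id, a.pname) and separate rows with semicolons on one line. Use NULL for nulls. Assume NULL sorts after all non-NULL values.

LEFT JOIN keeps every row from `players`; unmatched rows get NULL for `games`'s columns.
Matching on a.player_id = b.player_id. A NULL in a compared column never satisfies the condition.
- a[0] player_id=4 → no match; kept with NULLs on the b side.
- a[1] player_id=4 → no match; kept with NULLs on the b side.
- a[2] player_id=7 → no match; kept with NULLs on the b side.
- a[3] player_id=2 → no match; kept with NULLs on the b side.
- a[4] player_id=6 → 5 match(es) in b → 5 row(s).
- a[5] player_id=2 → no match; kept with NULLs on the b side.
- a[6] player_id=2 → no match; kept with NULLs on the b side.
- a[7] player_id=9 → no match; kept with NULLs on the b side.

(4, 6, NULL); (14, 6, NULL); (20, 6, NULL); (32, 6, NULL); (40, 6, NULL); (NULL, 2, Bob); (NULL, 2, Heidi); (NULL, 2, NULL); (NULL, 4, Raj); (NULL, 4, Xin); (NULL, 7, Eve); (NULL, 9, Ivan)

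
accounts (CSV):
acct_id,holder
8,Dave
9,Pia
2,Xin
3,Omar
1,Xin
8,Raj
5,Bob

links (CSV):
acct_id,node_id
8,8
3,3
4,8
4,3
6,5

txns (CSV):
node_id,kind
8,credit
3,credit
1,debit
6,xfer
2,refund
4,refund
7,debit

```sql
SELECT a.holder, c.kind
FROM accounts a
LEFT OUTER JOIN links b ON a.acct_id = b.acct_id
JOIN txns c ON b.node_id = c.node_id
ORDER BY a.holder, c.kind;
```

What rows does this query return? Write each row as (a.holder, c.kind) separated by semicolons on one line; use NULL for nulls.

Evaluate left to right. First `accounts a LEFT JOIN links b` on acct_id: 7 row(s).
Then INNER JOIN `txns c` on node_id: keep only rows whose b.node_id appears in c.

(Dave, credit); (Omar, credit); (Raj, credit)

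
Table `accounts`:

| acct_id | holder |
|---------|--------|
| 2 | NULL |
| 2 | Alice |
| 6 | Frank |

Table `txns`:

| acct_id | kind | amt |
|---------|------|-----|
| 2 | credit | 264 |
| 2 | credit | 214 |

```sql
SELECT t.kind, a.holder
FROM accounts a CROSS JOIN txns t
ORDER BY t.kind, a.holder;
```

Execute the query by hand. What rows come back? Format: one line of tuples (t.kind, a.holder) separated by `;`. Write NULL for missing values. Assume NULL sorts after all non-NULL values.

(credit, Alice); (credit, Alice); (credit, Frank); (credit, Frank); (credit, NULL); (credit, NULL)

CROSS JOIN pairs every row of `accounts` with every row of `txns`: 3 × 2 = 6 rows.
After projecting and ordering:
t.kind | a.holder
credit | Alice
credit | Alice
credit | Frank
credit | Frank
credit | NULL
credit | NULL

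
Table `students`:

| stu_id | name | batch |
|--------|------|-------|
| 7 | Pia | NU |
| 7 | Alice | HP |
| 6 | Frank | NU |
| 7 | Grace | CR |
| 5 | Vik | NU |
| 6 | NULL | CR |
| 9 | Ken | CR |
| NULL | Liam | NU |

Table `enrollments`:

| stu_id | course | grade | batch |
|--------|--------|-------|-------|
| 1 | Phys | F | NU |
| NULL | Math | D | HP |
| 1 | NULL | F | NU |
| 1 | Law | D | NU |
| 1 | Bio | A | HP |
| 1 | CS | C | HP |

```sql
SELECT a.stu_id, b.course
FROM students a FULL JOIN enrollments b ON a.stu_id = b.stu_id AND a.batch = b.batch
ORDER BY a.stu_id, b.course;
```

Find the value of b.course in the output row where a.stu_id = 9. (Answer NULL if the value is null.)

FULL OUTER JOIN keeps every row from both sides; unmatched rows get NULL for the other side's columns.
Matching on a.stu_id = b.stu_id AND a.batch = b.batch. A NULL in a compared column never satisfies the condition.
Matched pairs: 0; unmatched a rows kept: 8; unmatched b rows kept: 6.

NULL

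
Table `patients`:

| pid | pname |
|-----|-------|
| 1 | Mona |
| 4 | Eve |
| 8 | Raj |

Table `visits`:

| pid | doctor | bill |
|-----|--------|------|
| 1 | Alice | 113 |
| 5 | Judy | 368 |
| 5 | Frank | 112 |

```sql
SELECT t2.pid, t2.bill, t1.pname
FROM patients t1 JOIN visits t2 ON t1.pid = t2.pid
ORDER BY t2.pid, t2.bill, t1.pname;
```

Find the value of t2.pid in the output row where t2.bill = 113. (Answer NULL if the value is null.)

INNER JOIN keeps only pairs where the ON condition holds.
Matching on t1.pid = t2.pid.
Matched pairs: 1.

1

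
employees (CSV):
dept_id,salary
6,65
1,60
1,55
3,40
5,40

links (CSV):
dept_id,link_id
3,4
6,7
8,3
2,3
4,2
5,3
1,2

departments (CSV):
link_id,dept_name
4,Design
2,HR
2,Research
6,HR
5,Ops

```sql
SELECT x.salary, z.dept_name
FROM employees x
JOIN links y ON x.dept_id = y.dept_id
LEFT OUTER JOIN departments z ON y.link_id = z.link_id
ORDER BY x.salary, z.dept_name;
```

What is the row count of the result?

7

Evaluate left to right. First `employees x INNER JOIN links y` on dept_id: 5 row(s).
Then LEFT JOIN `departments z` on link_id: each of those 5 rows is kept; rows whose y.link_id has no match in z get NULL for z's columns.
Result: 7 row(s).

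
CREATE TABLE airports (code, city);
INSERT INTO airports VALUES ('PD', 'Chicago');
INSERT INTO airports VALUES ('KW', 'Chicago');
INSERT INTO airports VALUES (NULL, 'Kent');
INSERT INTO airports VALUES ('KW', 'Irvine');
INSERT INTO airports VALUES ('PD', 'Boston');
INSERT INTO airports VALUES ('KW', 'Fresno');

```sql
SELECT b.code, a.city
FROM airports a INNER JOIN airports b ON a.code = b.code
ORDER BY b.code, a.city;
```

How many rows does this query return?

13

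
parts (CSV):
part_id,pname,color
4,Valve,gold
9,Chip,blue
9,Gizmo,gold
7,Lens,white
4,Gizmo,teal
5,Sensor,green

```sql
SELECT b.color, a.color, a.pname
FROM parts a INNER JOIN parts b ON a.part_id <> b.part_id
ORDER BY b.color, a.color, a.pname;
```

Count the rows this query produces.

26

INNER JOIN keeps only pairs where the ON condition holds.
Matching on a.part_id <> b.part_id.
- a row (part_id=4): matches 4 b row(s) → 4 output row(s).
- a row (part_id=9): matches 4 b row(s) → 4 output row(s).
- a row (part_id=9): matches 4 b row(s) → 4 output row(s).
- a row (part_id=7): matches 5 b row(s) → 5 output row(s).
- a row (part_id=4): matches 4 b row(s) → 4 output row(s).
- a row (part_id=5): matches 5 b row(s) → 5 output row(s).
Total: 26 rows.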